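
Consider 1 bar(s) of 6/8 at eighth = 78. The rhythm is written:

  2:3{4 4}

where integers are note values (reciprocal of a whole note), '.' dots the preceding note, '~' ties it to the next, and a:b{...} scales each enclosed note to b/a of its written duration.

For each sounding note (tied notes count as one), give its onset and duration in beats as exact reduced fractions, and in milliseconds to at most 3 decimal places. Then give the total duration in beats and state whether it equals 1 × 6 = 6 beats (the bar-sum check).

1) 0.0ms=0b +2307.692ms=3b
2) 2307.692ms=3b +2307.692ms=3b
Σ=6b of 6 (78bpm 6/8) — PASS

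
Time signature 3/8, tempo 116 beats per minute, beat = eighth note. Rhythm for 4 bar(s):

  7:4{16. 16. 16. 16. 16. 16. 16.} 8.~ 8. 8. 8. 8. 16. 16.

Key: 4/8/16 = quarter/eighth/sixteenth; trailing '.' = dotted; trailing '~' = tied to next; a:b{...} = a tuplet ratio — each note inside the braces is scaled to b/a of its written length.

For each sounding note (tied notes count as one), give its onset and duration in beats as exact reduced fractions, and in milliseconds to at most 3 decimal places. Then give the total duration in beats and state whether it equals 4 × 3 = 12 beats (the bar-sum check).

1) 0.0ms=0b +221.675ms=3/7b
2) 221.675ms=3/7b +221.675ms=3/7b
3) 443.35ms=6/7b +221.675ms=3/7b
4) 665.025ms=9/7b +221.675ms=3/7b
5) 886.7ms=12/7b +221.675ms=3/7b
6) 1108.374ms=15/7b +221.675ms=3/7b
7) 1330.049ms=18/7b +221.675ms=3/7b
8) 1551.724ms=3b +1551.724ms=3b
9) 3103.448ms=6b +775.862ms=3/2b
10) 3879.31ms=15/2b +775.862ms=3/2b
11) 4655.172ms=9b +775.862ms=3/2b
12) 5431.034ms=21/2b +387.931ms=3/4b
13) 5818.966ms=45/4b +387.931ms=3/4b
Σ=12b of 12 (116bpm 3/8) — PASS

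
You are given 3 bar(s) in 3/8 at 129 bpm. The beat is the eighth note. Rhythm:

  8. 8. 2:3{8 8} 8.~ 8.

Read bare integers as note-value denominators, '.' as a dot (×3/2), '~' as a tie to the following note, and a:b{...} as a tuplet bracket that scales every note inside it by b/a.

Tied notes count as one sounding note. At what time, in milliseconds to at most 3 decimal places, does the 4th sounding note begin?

1. 0.0ms @ 0 + 697.674ms (3/2)
2. 697.674ms @ 3/2 + 697.674ms (3/2)
3. 1395.349ms @ 3 + 697.674ms (3/2)
4. 2093.023ms @ 9/2 + 697.674ms (3/2)
5. 2790.698ms @ 6 + 1395.349ms (3)

note 4 onset = 9/2b = 2093.023ms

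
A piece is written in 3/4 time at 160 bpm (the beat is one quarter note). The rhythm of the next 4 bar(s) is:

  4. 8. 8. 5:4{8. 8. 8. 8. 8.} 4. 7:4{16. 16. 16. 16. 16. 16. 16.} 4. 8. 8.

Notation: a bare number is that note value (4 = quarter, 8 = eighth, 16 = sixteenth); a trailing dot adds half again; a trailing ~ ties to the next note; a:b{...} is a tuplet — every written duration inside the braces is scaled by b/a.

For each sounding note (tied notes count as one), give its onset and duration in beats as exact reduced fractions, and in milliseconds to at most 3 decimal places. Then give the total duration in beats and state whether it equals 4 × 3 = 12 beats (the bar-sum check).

1) 0.0ms=0b +562.5ms=3/2b
2) 562.5ms=3/2b +281.25ms=3/4b
3) 843.75ms=9/4b +281.25ms=3/4b
4) 1125.0ms=3b +225.0ms=3/5b
5) 1350.0ms=18/5b +225.0ms=3/5b
6) 1575.0ms=21/5b +225.0ms=3/5b
7) 1800.0ms=24/5b +225.0ms=3/5b
8) 2025.0ms=27/5b +225.0ms=3/5b
9) 2250.0ms=6b +562.5ms=3/2b
10) 2812.5ms=15/2b +80.357ms=3/14b
11) 2892.857ms=54/7b +80.357ms=3/14b
12) 2973.214ms=111/14b +80.357ms=3/14b
13) 3053.571ms=57/7b +80.357ms=3/14b
14) 3133.929ms=117/14b +80.357ms=3/14b
15) 3214.286ms=60/7b +80.357ms=3/14b
16) 3294.643ms=123/14b +80.357ms=3/14b
17) 3375.0ms=9b +562.5ms=3/2b
18) 3937.5ms=21/2b +281.25ms=3/4b
19) 4218.75ms=45/4b +281.25ms=3/4b
Σ=12b of 12 (160bpm 3/4) — PASS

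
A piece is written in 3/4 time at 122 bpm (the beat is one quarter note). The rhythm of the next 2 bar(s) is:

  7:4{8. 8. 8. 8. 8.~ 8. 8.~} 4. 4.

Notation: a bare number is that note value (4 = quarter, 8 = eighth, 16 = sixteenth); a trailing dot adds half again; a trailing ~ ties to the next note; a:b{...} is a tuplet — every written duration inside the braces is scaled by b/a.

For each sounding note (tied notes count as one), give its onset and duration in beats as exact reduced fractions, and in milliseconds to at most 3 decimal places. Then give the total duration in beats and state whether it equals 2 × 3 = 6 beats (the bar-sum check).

1) 0.0ms=0b +210.773ms=3/7b
2) 210.773ms=3/7b +210.773ms=3/7b
3) 421.546ms=6/7b +210.773ms=3/7b
4) 632.319ms=9/7b +210.773ms=3/7b
5) 843.091ms=12/7b +421.546ms=6/7b
6) 1264.637ms=18/7b +948.478ms=27/14b
7) 2213.115ms=9/2b +737.705ms=3/2b
Σ=6b of 6 (122bpm 3/4) — PASS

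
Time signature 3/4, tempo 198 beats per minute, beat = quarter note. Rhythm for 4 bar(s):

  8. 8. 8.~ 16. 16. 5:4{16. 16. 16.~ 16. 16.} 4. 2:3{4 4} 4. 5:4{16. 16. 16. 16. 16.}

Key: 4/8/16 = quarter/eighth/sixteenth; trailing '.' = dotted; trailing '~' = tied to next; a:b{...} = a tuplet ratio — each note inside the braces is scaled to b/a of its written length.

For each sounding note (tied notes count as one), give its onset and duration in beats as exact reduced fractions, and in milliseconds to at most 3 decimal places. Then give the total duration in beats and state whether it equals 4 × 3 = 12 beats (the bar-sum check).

1) 0.0ms=0b +227.273ms=3/4b
2) 227.273ms=3/4b +227.273ms=3/4b
3) 454.545ms=3/2b +340.909ms=9/8b
4) 795.455ms=21/8b +113.636ms=3/8b
5) 909.091ms=3b +90.909ms=3/10b
6) 1000.0ms=33/10b +90.909ms=3/10b
7) 1090.909ms=18/5b +181.818ms=3/5b
8) 1272.727ms=21/5b +90.909ms=3/10b
9) 1363.636ms=9/2b +454.545ms=3/2b
10) 1818.182ms=6b +454.545ms=3/2b
11) 2272.727ms=15/2b +454.545ms=3/2b
12) 2727.273ms=9b +454.545ms=3/2b
13) 3181.818ms=21/2b +90.909ms=3/10b
14) 3272.727ms=54/5b +90.909ms=3/10b
15) 3363.636ms=111/10b +90.909ms=3/10b
16) 3454.545ms=57/5b +90.909ms=3/10b
17) 3545.455ms=117/10b +90.909ms=3/10b
Σ=12b of 12 (198bpm 3/4) — PASS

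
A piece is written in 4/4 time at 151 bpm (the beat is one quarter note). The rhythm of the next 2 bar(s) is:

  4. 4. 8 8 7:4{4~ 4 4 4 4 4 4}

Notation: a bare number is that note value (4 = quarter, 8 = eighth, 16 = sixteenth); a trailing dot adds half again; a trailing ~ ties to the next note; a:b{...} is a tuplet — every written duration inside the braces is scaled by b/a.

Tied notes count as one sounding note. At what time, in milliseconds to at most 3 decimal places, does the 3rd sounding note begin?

1. 0.0ms @ 0 + 596.026ms (3/2)
2. 596.026ms @ 3/2 + 596.026ms (3/2)
3. 1192.053ms @ 3 + 198.675ms (1/2)
4. 1390.728ms @ 7/2 + 198.675ms (1/2)
5. 1589.404ms @ 4 + 454.115ms (8/7)
6. 2043.519ms @ 36/7 + 227.058ms (4/7)
7. 2270.577ms @ 40/7 + 227.058ms (4/7)
8. 2497.635ms @ 44/7 + 227.058ms (4/7)
9. 2724.693ms @ 48/7 + 227.058ms (4/7)
10. 2951.75ms @ 52/7 + 227.058ms (4/7)

note 3 onset = 3b = 1192.053ms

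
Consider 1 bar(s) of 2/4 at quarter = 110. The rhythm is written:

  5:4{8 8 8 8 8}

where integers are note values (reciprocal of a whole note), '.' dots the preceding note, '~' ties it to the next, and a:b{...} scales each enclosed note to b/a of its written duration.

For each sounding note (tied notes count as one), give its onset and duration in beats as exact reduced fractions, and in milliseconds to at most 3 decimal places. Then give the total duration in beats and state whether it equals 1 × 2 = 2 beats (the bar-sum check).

1) 0.0ms=0b +218.182ms=2/5b
2) 218.182ms=2/5b +218.182ms=2/5b
3) 436.364ms=4/5b +218.182ms=2/5b
4) 654.545ms=6/5b +218.182ms=2/5b
5) 872.727ms=8/5b +218.182ms=2/5b
Σ=2b of 2 (110bpm 2/4) — PASS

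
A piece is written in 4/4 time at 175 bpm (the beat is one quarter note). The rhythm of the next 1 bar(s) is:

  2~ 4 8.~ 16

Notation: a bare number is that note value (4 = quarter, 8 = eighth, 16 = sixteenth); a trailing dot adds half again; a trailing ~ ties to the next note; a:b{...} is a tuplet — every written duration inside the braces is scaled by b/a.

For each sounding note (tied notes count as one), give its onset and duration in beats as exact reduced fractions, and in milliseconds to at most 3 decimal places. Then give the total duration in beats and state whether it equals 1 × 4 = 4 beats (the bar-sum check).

1) 0.0ms=0b +1028.571ms=3b
2) 1028.571ms=3b +342.857ms=1b
Σ=4b of 4 (175bpm 4/4) — PASS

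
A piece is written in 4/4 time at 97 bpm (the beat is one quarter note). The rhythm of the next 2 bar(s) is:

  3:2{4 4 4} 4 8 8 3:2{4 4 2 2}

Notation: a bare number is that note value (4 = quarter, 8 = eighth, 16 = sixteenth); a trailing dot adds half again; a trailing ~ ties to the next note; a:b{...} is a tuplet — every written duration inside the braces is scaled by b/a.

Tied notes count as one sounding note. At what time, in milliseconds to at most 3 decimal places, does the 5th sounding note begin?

1. 0.0ms @ 0 + 412.371ms (2/3)
2. 412.371ms @ 2/3 + 412.371ms (2/3)
3. 824.742ms @ 4/3 + 412.371ms (2/3)
4. 1237.113ms @ 2 + 618.557ms (1)
5. 1855.67ms @ 3 + 309.278ms (1/2)
6. 2164.948ms @ 7/2 + 309.278ms (1/2)
7. 2474.227ms @ 4 + 412.371ms (2/3)
8. 2886.598ms @ 14/3 + 412.371ms (2/3)
9. 3298.969ms @ 16/3 + 824.742ms (4/3)
10. 4123.711ms @ 20/3 + 824.742ms (4/3)

note 5 onset = 3b = 1855.67ms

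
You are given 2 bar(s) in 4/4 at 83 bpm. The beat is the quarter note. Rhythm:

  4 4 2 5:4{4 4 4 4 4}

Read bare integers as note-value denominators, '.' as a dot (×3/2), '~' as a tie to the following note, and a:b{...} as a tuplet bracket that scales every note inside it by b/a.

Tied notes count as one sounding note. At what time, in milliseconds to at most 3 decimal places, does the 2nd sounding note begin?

note 2 onset = 1b = 722.892ms

1. 0.0ms @ 0 + 722.892ms (1)
2. 722.892ms @ 1 + 722.892ms (1)
3. 1445.783ms @ 2 + 1445.783ms (2)
4. 2891.566ms @ 4 + 578.313ms (4/5)
5. 3469.88ms @ 24/5 + 578.313ms (4/5)
6. 4048.193ms @ 28/5 + 578.313ms (4/5)
7. 4626.506ms @ 32/5 + 578.313ms (4/5)
8. 5204.819ms @ 36/5 + 578.313ms (4/5)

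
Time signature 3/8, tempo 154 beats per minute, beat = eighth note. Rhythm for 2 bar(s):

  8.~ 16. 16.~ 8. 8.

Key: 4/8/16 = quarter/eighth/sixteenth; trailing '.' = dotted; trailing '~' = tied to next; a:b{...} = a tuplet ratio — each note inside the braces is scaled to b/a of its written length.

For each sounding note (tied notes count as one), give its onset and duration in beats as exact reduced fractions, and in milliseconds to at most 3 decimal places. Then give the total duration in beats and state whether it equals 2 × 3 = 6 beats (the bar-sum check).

1) 0.0ms=0b +876.623ms=9/4b
2) 876.623ms=9/4b +876.623ms=9/4b
3) 1753.247ms=9/2b +584.416ms=3/2b
Σ=6b of 6 (154bpm 3/8) — PASS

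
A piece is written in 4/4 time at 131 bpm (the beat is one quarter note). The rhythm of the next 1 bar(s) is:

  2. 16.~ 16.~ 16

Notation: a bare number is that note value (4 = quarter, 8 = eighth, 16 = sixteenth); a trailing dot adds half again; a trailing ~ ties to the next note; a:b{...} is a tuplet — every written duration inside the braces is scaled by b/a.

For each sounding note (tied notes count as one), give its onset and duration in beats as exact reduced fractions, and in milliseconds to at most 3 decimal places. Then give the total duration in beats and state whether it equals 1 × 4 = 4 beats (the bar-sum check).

1) 0.0ms=0b +1374.046ms=3b
2) 1374.046ms=3b +458.015ms=1b
Σ=4b of 4 (131bpm 4/4) — PASS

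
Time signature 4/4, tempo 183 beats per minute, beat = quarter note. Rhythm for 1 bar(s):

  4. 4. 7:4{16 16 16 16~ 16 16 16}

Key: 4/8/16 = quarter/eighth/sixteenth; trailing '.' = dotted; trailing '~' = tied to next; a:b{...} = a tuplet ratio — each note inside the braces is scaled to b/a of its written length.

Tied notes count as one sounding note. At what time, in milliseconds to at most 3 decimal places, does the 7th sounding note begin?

note 7 onset = 26/7b = 1217.799ms

1. 0.0ms @ 0 + 491.803ms (3/2)
2. 491.803ms @ 3/2 + 491.803ms (3/2)
3. 983.607ms @ 3 + 46.838ms (1/7)
4. 1030.445ms @ 22/7 + 46.838ms (1/7)
5. 1077.283ms @ 23/7 + 46.838ms (1/7)
6. 1124.122ms @ 24/7 + 93.677ms (2/7)
7. 1217.799ms @ 26/7 + 46.838ms (1/7)
8. 1264.637ms @ 27/7 + 46.838ms (1/7)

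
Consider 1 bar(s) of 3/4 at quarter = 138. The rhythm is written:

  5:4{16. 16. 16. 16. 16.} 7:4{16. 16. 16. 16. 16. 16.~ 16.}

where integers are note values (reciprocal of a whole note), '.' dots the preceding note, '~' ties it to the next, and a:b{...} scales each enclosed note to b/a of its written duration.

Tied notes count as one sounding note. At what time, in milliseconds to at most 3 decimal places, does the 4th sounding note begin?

note 4 onset = 9/10b = 391.304ms

1. 0.0ms @ 0 + 130.435ms (3/10)
2. 130.435ms @ 3/10 + 130.435ms (3/10)
3. 260.87ms @ 3/5 + 130.435ms (3/10)
4. 391.304ms @ 9/10 + 130.435ms (3/10)
5. 521.739ms @ 6/5 + 130.435ms (3/10)
6. 652.174ms @ 3/2 + 93.168ms (3/14)
7. 745.342ms @ 12/7 + 93.168ms (3/14)
8. 838.509ms @ 27/14 + 93.168ms (3/14)
9. 931.677ms @ 15/7 + 93.168ms (3/14)
10. 1024.845ms @ 33/14 + 93.168ms (3/14)
11. 1118.012ms @ 18/7 + 186.335ms (3/7)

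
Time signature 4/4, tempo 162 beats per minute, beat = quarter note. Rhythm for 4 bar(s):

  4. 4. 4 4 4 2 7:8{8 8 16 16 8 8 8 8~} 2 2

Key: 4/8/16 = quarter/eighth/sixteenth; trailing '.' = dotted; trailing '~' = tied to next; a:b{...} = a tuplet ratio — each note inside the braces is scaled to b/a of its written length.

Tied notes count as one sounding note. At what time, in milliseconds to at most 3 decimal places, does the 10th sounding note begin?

note 10 onset = 66/7b = 3492.063ms

1. 0.0ms @ 0 + 555.556ms (3/2)
2. 555.556ms @ 3/2 + 555.556ms (3/2)
3. 1111.111ms @ 3 + 370.37ms (1)
4. 1481.481ms @ 4 + 370.37ms (1)
5. 1851.852ms @ 5 + 370.37ms (1)
6. 2222.222ms @ 6 + 740.741ms (2)
7. 2962.963ms @ 8 + 211.64ms (4/7)
8. 3174.603ms @ 60/7 + 211.64ms (4/7)
9. 3386.243ms @ 64/7 + 105.82ms (2/7)
10. 3492.063ms @ 66/7 + 105.82ms (2/7)
11. 3597.884ms @ 68/7 + 211.64ms (4/7)
12. 3809.524ms @ 72/7 + 211.64ms (4/7)
13. 4021.164ms @ 76/7 + 211.64ms (4/7)
14. 4232.804ms @ 80/7 + 952.381ms (18/7)
15. 5185.185ms @ 14 + 740.741ms (2)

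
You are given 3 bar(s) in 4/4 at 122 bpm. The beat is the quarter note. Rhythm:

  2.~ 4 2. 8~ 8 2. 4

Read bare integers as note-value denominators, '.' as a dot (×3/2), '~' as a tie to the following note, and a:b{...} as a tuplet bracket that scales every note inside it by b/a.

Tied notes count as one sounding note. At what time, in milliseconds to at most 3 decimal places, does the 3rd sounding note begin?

note 3 onset = 7b = 3442.623ms

1. 0.0ms @ 0 + 1967.213ms (4)
2. 1967.213ms @ 4 + 1475.41ms (3)
3. 3442.623ms @ 7 + 491.803ms (1)
4. 3934.426ms @ 8 + 1475.41ms (3)
5. 5409.836ms @ 11 + 491.803ms (1)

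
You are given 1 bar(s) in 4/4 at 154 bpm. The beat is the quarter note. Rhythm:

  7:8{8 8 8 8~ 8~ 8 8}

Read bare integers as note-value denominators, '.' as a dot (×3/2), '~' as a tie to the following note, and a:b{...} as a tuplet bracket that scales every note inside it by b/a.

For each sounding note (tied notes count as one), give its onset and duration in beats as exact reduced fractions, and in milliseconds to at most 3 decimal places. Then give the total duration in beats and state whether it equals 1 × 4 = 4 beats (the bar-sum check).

1) 0.0ms=0b +222.635ms=4/7b
2) 222.635ms=4/7b +222.635ms=4/7b
3) 445.269ms=8/7b +222.635ms=4/7b
4) 667.904ms=12/7b +667.904ms=12/7b
5) 1335.807ms=24/7b +222.635ms=4/7b
Σ=4b of 4 (154bpm 4/4) — PASS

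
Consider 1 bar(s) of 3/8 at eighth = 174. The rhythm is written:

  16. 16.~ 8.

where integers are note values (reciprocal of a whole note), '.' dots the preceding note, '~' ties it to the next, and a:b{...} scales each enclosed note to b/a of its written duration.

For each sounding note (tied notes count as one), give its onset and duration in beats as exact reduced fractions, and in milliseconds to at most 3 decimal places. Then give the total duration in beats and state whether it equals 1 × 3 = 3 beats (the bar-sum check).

1) 0.0ms=0b +258.621ms=3/4b
2) 258.621ms=3/4b +775.862ms=9/4b
Σ=3b of 3 (174bpm 3/8) — PASS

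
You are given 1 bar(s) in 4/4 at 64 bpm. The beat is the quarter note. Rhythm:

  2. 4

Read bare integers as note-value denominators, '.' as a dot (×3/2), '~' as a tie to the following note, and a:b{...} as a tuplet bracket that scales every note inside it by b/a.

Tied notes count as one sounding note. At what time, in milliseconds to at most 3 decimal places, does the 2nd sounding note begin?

note 2 onset = 3b = 2812.5ms

1. 0.0ms @ 0 + 2812.5ms (3)
2. 2812.5ms @ 3 + 937.5ms (1)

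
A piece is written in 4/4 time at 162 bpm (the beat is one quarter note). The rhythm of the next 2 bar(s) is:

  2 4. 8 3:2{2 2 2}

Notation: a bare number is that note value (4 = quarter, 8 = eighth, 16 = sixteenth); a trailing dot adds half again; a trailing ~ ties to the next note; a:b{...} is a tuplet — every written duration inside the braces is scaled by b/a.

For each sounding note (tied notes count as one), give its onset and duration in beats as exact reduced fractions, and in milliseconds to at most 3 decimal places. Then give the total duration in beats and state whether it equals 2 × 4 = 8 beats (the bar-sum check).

1) 0.0ms=0b +740.741ms=2b
2) 740.741ms=2b +555.556ms=3/2b
3) 1296.296ms=7/2b +185.185ms=1/2b
4) 1481.481ms=4b +493.827ms=4/3b
5) 1975.309ms=16/3b +493.827ms=4/3b
6) 2469.136ms=20/3b +493.827ms=4/3b
Σ=8b of 8 (162bpm 4/4) — PASS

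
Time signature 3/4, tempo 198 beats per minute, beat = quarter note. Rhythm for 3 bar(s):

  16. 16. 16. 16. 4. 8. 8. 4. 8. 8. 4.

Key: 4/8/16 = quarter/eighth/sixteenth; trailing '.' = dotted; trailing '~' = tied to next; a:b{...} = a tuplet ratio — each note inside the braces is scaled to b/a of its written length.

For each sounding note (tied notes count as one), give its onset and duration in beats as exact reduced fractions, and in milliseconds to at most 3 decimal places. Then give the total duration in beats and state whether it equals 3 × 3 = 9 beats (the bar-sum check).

1) 0.0ms=0b +113.636ms=3/8b
2) 113.636ms=3/8b +113.636ms=3/8b
3) 227.273ms=3/4b +113.636ms=3/8b
4) 340.909ms=9/8b +113.636ms=3/8b
5) 454.545ms=3/2b +454.545ms=3/2b
6) 909.091ms=3b +227.273ms=3/4b
7) 1136.364ms=15/4b +227.273ms=3/4b
8) 1363.636ms=9/2b +454.545ms=3/2b
9) 1818.182ms=6b +227.273ms=3/4b
10) 2045.455ms=27/4b +227.273ms=3/4b
11) 2272.727ms=15/2b +454.545ms=3/2b
Σ=9b of 9 (198bpm 3/4) — PASS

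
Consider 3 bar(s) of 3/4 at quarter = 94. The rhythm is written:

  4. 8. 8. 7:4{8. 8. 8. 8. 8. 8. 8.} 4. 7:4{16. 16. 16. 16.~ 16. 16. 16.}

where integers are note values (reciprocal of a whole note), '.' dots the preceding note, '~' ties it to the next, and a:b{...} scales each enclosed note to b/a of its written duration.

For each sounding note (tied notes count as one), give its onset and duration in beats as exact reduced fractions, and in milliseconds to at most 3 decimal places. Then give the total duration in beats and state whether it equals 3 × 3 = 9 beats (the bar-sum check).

1) 0.0ms=0b +957.447ms=3/2b
2) 957.447ms=3/2b +478.723ms=3/4b
3) 1436.17ms=9/4b +478.723ms=3/4b
4) 1914.894ms=3b +273.556ms=3/7b
5) 2188.45ms=24/7b +273.556ms=3/7b
6) 2462.006ms=27/7b +273.556ms=3/7b
7) 2735.562ms=30/7b +273.556ms=3/7b
8) 3009.119ms=33/7b +273.556ms=3/7b
9) 3282.675ms=36/7b +273.556ms=3/7b
10) 3556.231ms=39/7b +273.556ms=3/7b
11) 3829.787ms=6b +957.447ms=3/2b
12) 4787.234ms=15/2b +136.778ms=3/14b
13) 4924.012ms=54/7b +136.778ms=3/14b
14) 5060.79ms=111/14b +136.778ms=3/14b
15) 5197.568ms=57/7b +273.556ms=3/7b
16) 5471.125ms=60/7b +136.778ms=3/14b
17) 5607.903ms=123/14b +136.778ms=3/14b
Σ=9b of 9 (94bpm 3/4) — PASS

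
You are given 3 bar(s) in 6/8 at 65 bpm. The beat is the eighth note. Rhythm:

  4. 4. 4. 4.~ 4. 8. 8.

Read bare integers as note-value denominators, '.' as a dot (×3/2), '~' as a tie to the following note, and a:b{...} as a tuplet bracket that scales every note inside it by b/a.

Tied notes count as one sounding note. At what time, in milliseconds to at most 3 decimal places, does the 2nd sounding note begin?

note 2 onset = 3b = 2769.231ms

1. 0.0ms @ 0 + 2769.231ms (3)
2. 2769.231ms @ 3 + 2769.231ms (3)
3. 5538.462ms @ 6 + 2769.231ms (3)
4. 8307.692ms @ 9 + 5538.462ms (6)
5. 13846.154ms @ 15 + 1384.615ms (3/2)
6. 15230.769ms @ 33/2 + 1384.615ms (3/2)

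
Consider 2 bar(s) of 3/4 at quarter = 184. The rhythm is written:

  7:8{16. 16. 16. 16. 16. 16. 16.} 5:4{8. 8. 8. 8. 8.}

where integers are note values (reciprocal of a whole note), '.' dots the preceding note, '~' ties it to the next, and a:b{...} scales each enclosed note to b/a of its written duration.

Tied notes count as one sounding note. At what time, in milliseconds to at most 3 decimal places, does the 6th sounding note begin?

note 6 onset = 15/7b = 698.758ms

1. 0.0ms @ 0 + 139.752ms (3/7)
2. 139.752ms @ 3/7 + 139.752ms (3/7)
3. 279.503ms @ 6/7 + 139.752ms (3/7)
4. 419.255ms @ 9/7 + 139.752ms (3/7)
5. 559.006ms @ 12/7 + 139.752ms (3/7)
6. 698.758ms @ 15/7 + 139.752ms (3/7)
7. 838.509ms @ 18/7 + 139.752ms (3/7)
8. 978.261ms @ 3 + 195.652ms (3/5)
9. 1173.913ms @ 18/5 + 195.652ms (3/5)
10. 1369.565ms @ 21/5 + 195.652ms (3/5)
11. 1565.217ms @ 24/5 + 195.652ms (3/5)
12. 1760.87ms @ 27/5 + 195.652ms (3/5)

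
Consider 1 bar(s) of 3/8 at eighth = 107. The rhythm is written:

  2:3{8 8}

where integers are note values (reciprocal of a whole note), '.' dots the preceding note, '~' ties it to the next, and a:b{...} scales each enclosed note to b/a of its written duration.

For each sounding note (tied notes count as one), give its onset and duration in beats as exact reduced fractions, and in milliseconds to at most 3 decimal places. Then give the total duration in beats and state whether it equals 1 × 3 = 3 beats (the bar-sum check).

1) 0.0ms=0b +841.121ms=3/2b
2) 841.121ms=3/2b +841.121ms=3/2b
Σ=3b of 3 (107bpm 3/8) — PASS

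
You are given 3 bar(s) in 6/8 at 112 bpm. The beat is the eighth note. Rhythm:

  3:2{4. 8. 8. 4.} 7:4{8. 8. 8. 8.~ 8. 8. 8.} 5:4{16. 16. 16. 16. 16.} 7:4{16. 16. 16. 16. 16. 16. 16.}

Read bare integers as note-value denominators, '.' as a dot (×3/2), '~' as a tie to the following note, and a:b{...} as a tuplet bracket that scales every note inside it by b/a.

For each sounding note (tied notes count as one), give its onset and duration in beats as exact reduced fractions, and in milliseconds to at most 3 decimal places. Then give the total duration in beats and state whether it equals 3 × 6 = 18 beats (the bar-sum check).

1) 0.0ms=0b +1071.429ms=2b
2) 1071.429ms=2b +535.714ms=1b
3) 1607.143ms=3b +535.714ms=1b
4) 2142.857ms=4b +1071.429ms=2b
5) 3214.286ms=6b +459.184ms=6/7b
6) 3673.469ms=48/7b +459.184ms=6/7b
7) 4132.653ms=54/7b +459.184ms=6/7b
8) 4591.837ms=60/7b +918.367ms=12/7b
9) 5510.204ms=72/7b +459.184ms=6/7b
10) 5969.388ms=78/7b +459.184ms=6/7b
11) 6428.571ms=12b +321.429ms=3/5b
12) 6750.0ms=63/5b +321.429ms=3/5b
13) 7071.429ms=66/5b +321.429ms=3/5b
14) 7392.857ms=69/5b +321.429ms=3/5b
15) 7714.286ms=72/5b +321.429ms=3/5b
16) 8035.714ms=15b +229.592ms=3/7b
17) 8265.306ms=108/7b +229.592ms=3/7b
18) 8494.898ms=111/7b +229.592ms=3/7b
19) 8724.49ms=114/7b +229.592ms=3/7b
20) 8954.082ms=117/7b +229.592ms=3/7b
21) 9183.673ms=120/7b +229.592ms=3/7b
22) 9413.265ms=123/7b +229.592ms=3/7b
Σ=18b of 18 (112bpm 6/8) — PASS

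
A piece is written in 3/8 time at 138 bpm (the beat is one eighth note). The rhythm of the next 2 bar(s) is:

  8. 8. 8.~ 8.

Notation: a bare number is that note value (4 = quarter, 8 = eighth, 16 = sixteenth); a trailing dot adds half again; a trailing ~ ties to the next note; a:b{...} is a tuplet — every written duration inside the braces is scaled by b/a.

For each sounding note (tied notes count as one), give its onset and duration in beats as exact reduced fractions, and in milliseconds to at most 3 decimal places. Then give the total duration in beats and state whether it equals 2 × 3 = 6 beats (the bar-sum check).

1) 0.0ms=0b +652.174ms=3/2b
2) 652.174ms=3/2b +652.174ms=3/2b
3) 1304.348ms=3b +1304.348ms=3b
Σ=6b of 6 (138bpm 3/8) — PASS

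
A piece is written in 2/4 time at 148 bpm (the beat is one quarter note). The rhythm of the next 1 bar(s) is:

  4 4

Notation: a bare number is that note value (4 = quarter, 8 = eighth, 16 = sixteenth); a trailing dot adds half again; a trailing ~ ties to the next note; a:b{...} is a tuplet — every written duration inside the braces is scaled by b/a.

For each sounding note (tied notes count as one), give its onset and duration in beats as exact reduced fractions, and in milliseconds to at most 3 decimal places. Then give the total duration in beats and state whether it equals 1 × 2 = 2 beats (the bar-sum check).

1) 0.0ms=0b +405.405ms=1b
2) 405.405ms=1b +405.405ms=1b
Σ=2b of 2 (148bpm 2/4) — PASS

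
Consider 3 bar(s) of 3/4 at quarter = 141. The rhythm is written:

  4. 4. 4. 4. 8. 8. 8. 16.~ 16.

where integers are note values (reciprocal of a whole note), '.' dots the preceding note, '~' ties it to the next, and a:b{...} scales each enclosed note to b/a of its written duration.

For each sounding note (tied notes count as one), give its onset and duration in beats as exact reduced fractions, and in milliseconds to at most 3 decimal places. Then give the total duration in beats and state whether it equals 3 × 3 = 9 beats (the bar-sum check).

1) 0.0ms=0b +638.298ms=3/2b
2) 638.298ms=3/2b +638.298ms=3/2b
3) 1276.596ms=3b +638.298ms=3/2b
4) 1914.894ms=9/2b +638.298ms=3/2b
5) 2553.191ms=6b +319.149ms=3/4b
6) 2872.34ms=27/4b +319.149ms=3/4b
7) 3191.489ms=15/2b +319.149ms=3/4b
8) 3510.638ms=33/4b +319.149ms=3/4b
Σ=9b of 9 (141bpm 3/4) — PASS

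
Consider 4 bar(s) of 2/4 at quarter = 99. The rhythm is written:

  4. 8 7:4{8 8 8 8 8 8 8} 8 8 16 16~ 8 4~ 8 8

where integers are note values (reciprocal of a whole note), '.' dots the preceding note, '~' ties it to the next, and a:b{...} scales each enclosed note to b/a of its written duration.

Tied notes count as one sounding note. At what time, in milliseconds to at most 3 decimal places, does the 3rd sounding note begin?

note 3 onset = 2b = 1212.121ms

1. 0.0ms @ 0 + 909.091ms (3/2)
2. 909.091ms @ 3/2 + 303.03ms (1/2)
3. 1212.121ms @ 2 + 173.16ms (2/7)
4. 1385.281ms @ 16/7 + 173.16ms (2/7)
5. 1558.442ms @ 18/7 + 173.16ms (2/7)
6. 1731.602ms @ 20/7 + 173.16ms (2/7)
7. 1904.762ms @ 22/7 + 173.16ms (2/7)
8. 2077.922ms @ 24/7 + 173.16ms (2/7)
9. 2251.082ms @ 26/7 + 173.16ms (2/7)
10. 2424.242ms @ 4 + 303.03ms (1/2)
11. 2727.273ms @ 9/2 + 303.03ms (1/2)
12. 3030.303ms @ 5 + 151.515ms (1/4)
13. 3181.818ms @ 21/4 + 454.545ms (3/4)
14. 3636.364ms @ 6 + 909.091ms (3/2)
15. 4545.455ms @ 15/2 + 303.03ms (1/2)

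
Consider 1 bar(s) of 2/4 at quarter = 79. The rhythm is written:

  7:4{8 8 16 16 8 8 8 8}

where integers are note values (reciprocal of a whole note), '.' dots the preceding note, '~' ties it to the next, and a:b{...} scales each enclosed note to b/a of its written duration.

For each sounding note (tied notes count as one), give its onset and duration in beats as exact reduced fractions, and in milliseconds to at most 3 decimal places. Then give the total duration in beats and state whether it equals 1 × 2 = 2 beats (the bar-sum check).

1) 0.0ms=0b +216.998ms=2/7b
2) 216.998ms=2/7b +216.998ms=2/7b
3) 433.996ms=4/7b +108.499ms=1/7b
4) 542.495ms=5/7b +108.499ms=1/7b
5) 650.995ms=6/7b +216.998ms=2/7b
6) 867.993ms=8/7b +216.998ms=2/7b
7) 1084.991ms=10/7b +216.998ms=2/7b
8) 1301.989ms=12/7b +216.998ms=2/7b
Σ=2b of 2 (79bpm 2/4) — PASS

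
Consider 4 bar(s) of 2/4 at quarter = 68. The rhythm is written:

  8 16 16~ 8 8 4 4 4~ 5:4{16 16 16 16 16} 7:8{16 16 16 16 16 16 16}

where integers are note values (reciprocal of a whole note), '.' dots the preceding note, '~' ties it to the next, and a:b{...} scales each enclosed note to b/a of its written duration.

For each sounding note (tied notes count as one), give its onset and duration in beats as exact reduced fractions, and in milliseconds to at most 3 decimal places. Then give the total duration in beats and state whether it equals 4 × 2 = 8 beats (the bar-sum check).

1) 0.0ms=0b +441.176ms=1/2b
2) 441.176ms=1/2b +220.588ms=1/4b
3) 661.765ms=3/4b +661.765ms=3/4b
4) 1323.529ms=3/2b +441.176ms=1/2b
5) 1764.706ms=2b +882.353ms=1b
6) 2647.059ms=3b +882.353ms=1b
7) 3529.412ms=4b +1058.824ms=6/5b
8) 4588.235ms=26/5b +176.471ms=1/5b
9) 4764.706ms=27/5b +176.471ms=1/5b
10) 4941.176ms=28/5b +176.471ms=1/5b
11) 5117.647ms=29/5b +176.471ms=1/5b
12) 5294.118ms=6b +252.101ms=2/7b
13) 5546.218ms=44/7b +252.101ms=2/7b
14) 5798.319ms=46/7b +252.101ms=2/7b
15) 6050.42ms=48/7b +252.101ms=2/7b
16) 6302.521ms=50/7b +252.101ms=2/7b
17) 6554.622ms=52/7b +252.101ms=2/7b
18) 6806.723ms=54/7b +252.101ms=2/7b
Σ=8b of 8 (68bpm 2/4) — PASS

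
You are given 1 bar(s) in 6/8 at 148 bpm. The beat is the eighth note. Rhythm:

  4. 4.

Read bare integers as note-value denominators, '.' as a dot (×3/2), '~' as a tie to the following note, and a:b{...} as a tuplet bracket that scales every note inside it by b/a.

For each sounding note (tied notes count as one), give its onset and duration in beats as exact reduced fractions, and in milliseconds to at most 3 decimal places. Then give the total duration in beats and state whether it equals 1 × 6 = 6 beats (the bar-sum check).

1) 0.0ms=0b +1216.216ms=3b
2) 1216.216ms=3b +1216.216ms=3b
Σ=6b of 6 (148bpm 6/8) — PASS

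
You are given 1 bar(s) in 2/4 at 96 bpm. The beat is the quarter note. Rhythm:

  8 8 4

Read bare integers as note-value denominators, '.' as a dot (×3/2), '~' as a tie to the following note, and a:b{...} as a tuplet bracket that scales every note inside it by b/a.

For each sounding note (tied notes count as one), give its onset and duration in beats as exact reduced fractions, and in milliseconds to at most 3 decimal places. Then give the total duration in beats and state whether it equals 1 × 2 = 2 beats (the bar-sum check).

1) 0.0ms=0b +312.5ms=1/2b
2) 312.5ms=1/2b +312.5ms=1/2b
3) 625.0ms=1b +625.0ms=1b
Σ=2b of 2 (96bpm 2/4) — PASS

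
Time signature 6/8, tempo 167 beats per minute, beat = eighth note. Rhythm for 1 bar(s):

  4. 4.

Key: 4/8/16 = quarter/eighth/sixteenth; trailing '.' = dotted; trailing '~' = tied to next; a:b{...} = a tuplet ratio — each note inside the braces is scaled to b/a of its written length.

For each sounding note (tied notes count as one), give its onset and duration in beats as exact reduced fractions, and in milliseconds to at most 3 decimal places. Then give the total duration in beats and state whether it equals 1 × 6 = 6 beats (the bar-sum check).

1) 0.0ms=0b +1077.844ms=3b
2) 1077.844ms=3b +1077.844ms=3b
Σ=6b of 6 (167bpm 6/8) — PASS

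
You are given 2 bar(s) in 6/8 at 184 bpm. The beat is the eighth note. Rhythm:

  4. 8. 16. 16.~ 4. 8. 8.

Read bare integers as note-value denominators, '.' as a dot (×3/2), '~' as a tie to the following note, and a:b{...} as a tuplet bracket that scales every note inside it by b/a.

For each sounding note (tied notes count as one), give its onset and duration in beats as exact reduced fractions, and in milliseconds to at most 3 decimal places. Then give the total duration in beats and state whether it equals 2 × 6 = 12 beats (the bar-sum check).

1) 0.0ms=0b +978.261ms=3b
2) 978.261ms=3b +489.13ms=3/2b
3) 1467.391ms=9/2b +244.565ms=3/4b
4) 1711.957ms=21/4b +1222.826ms=15/4b
5) 2934.783ms=9b +489.13ms=3/2b
6) 3423.913ms=21/2b +489.13ms=3/2b
Σ=12b of 12 (184bpm 6/8) — PASS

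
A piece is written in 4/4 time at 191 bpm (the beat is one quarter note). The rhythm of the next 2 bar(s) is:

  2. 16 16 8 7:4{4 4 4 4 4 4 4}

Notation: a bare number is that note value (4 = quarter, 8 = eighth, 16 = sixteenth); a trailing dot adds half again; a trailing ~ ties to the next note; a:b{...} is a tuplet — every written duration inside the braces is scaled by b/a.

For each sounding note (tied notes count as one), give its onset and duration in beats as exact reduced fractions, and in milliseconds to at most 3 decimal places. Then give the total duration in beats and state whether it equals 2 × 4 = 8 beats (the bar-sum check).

1) 0.0ms=0b +942.408ms=3b
2) 942.408ms=3b +78.534ms=1/4b
3) 1020.942ms=13/4b +78.534ms=1/4b
4) 1099.476ms=7/2b +157.068ms=1/2b
5) 1256.545ms=4b +179.506ms=4/7b
6) 1436.051ms=32/7b +179.506ms=4/7b
7) 1615.557ms=36/7b +179.506ms=4/7b
8) 1795.064ms=40/7b +179.506ms=4/7b
9) 1974.57ms=44/7b +179.506ms=4/7b
10) 2154.076ms=48/7b +179.506ms=4/7b
11) 2333.583ms=52/7b +179.506ms=4/7b
Σ=8b of 8 (191bpm 4/4) — PASS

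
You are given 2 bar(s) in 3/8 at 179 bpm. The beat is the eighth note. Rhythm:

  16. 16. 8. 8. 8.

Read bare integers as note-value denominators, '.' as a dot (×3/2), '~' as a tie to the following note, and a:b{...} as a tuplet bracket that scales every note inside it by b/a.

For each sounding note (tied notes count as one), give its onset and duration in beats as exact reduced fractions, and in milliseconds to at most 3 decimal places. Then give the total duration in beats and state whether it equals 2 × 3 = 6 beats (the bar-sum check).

1) 0.0ms=0b +251.397ms=3/4b
2) 251.397ms=3/4b +251.397ms=3/4b
3) 502.793ms=3/2b +502.793ms=3/2b
4) 1005.587ms=3b +502.793ms=3/2b
5) 1508.38ms=9/2b +502.793ms=3/2b
Σ=6b of 6 (179bpm 3/8) — PASS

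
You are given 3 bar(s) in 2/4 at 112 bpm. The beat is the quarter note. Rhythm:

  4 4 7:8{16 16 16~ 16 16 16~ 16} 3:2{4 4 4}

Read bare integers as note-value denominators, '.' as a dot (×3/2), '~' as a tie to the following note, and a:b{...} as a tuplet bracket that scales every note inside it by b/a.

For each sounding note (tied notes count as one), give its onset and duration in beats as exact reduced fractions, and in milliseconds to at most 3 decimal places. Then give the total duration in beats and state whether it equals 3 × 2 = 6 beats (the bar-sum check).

1) 0.0ms=0b +535.714ms=1b
2) 535.714ms=1b +535.714ms=1b
3) 1071.429ms=2b +153.061ms=2/7b
4) 1224.49ms=16/7b +153.061ms=2/7b
5) 1377.551ms=18/7b +306.122ms=4/7b
6) 1683.673ms=22/7b +153.061ms=2/7b
7) 1836.735ms=24/7b +306.122ms=4/7b
8) 2142.857ms=4b +357.143ms=2/3b
9) 2500.0ms=14/3b +357.143ms=2/3b
10) 2857.143ms=16/3b +357.143ms=2/3b
Σ=6b of 6 (112bpm 2/4) — PASS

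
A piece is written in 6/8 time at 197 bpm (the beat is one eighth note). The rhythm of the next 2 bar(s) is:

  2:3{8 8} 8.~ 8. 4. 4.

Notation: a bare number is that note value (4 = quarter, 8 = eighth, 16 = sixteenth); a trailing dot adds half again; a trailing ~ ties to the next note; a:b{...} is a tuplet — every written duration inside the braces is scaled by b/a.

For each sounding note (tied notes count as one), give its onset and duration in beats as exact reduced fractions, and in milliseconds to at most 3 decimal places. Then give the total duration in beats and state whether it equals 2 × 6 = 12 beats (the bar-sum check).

1) 0.0ms=0b +456.853ms=3/2b
2) 456.853ms=3/2b +456.853ms=3/2b
3) 913.706ms=3b +913.706ms=3b
4) 1827.411ms=6b +913.706ms=3b
5) 2741.117ms=9b +913.706ms=3b
Σ=12b of 12 (197bpm 6/8) — PASS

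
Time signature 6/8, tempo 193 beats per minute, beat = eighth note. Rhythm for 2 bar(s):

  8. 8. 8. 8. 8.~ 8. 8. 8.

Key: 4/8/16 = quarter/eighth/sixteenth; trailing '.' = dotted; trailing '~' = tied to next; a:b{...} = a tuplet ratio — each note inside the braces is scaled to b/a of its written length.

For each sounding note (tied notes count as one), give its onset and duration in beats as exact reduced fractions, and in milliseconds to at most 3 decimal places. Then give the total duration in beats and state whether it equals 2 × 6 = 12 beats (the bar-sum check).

1) 0.0ms=0b +466.321ms=3/2b
2) 466.321ms=3/2b +466.321ms=3/2b
3) 932.642ms=3b +466.321ms=3/2b
4) 1398.964ms=9/2b +466.321ms=3/2b
5) 1865.285ms=6b +932.642ms=3b
6) 2797.927ms=9b +466.321ms=3/2b
7) 3264.249ms=21/2b +466.321ms=3/2b
Σ=12b of 12 (193bpm 6/8) — PASS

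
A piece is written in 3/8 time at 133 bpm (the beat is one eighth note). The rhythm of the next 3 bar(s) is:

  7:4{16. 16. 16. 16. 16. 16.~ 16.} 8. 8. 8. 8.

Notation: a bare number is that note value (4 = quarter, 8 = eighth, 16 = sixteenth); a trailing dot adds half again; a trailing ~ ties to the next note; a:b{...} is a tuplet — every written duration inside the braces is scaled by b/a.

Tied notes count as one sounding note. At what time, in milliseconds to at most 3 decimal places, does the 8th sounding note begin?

1. 0.0ms @ 0 + 193.34ms (3/7)
2. 193.34ms @ 3/7 + 193.34ms (3/7)
3. 386.681ms @ 6/7 + 193.34ms (3/7)
4. 580.021ms @ 9/7 + 193.34ms (3/7)
5. 773.362ms @ 12/7 + 193.34ms (3/7)
6. 966.702ms @ 15/7 + 386.681ms (6/7)
7. 1353.383ms @ 3 + 676.692ms (3/2)
8. 2030.075ms @ 9/2 + 676.692ms (3/2)
9. 2706.767ms @ 6 + 676.692ms (3/2)
10. 3383.459ms @ 15/2 + 676.692ms (3/2)

note 8 onset = 9/2b = 2030.075ms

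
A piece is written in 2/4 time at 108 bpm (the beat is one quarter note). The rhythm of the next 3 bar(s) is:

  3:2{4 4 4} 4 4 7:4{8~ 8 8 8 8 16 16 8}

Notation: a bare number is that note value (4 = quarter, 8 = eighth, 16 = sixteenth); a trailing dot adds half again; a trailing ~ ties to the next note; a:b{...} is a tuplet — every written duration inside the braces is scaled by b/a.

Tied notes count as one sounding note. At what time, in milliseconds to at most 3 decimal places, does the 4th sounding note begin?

1. 0.0ms @ 0 + 370.37ms (2/3)
2. 370.37ms @ 2/3 + 370.37ms (2/3)
3. 740.741ms @ 4/3 + 370.37ms (2/3)
4. 1111.111ms @ 2 + 555.556ms (1)
5. 1666.667ms @ 3 + 555.556ms (1)
6. 2222.222ms @ 4 + 317.46ms (4/7)
7. 2539.683ms @ 32/7 + 158.73ms (2/7)
8. 2698.413ms @ 34/7 + 158.73ms (2/7)
9. 2857.143ms @ 36/7 + 158.73ms (2/7)
10. 3015.873ms @ 38/7 + 79.365ms (1/7)
11. 3095.238ms @ 39/7 + 79.365ms (1/7)
12. 3174.603ms @ 40/7 + 158.73ms (2/7)

note 4 onset = 2b = 1111.111ms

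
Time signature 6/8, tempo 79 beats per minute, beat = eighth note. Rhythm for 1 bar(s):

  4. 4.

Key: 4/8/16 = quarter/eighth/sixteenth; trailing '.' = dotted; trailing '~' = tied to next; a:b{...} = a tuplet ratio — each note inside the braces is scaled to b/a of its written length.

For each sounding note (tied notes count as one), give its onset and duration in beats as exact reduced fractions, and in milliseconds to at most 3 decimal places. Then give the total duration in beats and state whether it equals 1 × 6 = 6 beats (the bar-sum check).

1) 0.0ms=0b +2278.481ms=3b
2) 2278.481ms=3b +2278.481ms=3b
Σ=6b of 6 (79bpm 6/8) — PASS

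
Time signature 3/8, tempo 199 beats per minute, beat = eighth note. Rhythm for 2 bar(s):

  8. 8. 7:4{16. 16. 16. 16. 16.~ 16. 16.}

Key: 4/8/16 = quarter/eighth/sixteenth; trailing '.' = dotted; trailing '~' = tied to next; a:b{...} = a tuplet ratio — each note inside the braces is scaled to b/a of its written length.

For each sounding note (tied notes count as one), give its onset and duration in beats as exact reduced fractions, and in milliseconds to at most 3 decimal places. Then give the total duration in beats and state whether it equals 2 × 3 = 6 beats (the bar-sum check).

1) 0.0ms=0b +452.261ms=3/2b
2) 452.261ms=3/2b +452.261ms=3/2b
3) 904.523ms=3b +129.218ms=3/7b
4) 1033.74ms=24/7b +129.218ms=3/7b
5) 1162.958ms=27/7b +129.218ms=3/7b
6) 1292.175ms=30/7b +129.218ms=3/7b
7) 1421.393ms=33/7b +258.435ms=6/7b
8) 1679.828ms=39/7b +129.218ms=3/7b
Σ=6b of 6 (199bpm 3/8) — PASS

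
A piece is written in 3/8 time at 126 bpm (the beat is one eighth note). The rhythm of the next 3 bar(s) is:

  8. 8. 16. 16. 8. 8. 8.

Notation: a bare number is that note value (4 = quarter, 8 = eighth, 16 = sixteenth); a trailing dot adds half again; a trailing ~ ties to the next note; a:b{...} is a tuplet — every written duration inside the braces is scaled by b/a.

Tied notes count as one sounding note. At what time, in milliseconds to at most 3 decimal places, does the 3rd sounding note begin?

1. 0.0ms @ 0 + 714.286ms (3/2)
2. 714.286ms @ 3/2 + 714.286ms (3/2)
3. 1428.571ms @ 3 + 357.143ms (3/4)
4. 1785.714ms @ 15/4 + 357.143ms (3/4)
5. 2142.857ms @ 9/2 + 714.286ms (3/2)
6. 2857.143ms @ 6 + 714.286ms (3/2)
7. 3571.429ms @ 15/2 + 714.286ms (3/2)

note 3 onset = 3b = 1428.571ms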